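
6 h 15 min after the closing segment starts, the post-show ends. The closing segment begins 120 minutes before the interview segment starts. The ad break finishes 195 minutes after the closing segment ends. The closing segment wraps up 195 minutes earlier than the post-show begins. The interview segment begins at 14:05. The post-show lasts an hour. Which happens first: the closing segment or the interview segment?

The closing segment starts at 14:05 − 120 min = 12:05.
The closing segment starts at 12:05 and the interview segment starts at 14:05, so the closing segment is first.

the closing segment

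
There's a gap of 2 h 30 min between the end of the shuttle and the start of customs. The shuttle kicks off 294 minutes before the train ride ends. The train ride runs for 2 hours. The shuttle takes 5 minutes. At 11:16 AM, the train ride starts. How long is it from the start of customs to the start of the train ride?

The train ride ends at 11:16 AM + 120 min = 1:16 PM.
The shuttle starts at 1:16 PM − 294 min = 8:22 AM.
The shuttle ends at 8:22 AM + 5 min = 8:27 AM.
Customs starts at 8:27 AM + 150 min = 10:57 AM.
From 10:57 AM to 11:16 AM is 19 minutes.

19 minutes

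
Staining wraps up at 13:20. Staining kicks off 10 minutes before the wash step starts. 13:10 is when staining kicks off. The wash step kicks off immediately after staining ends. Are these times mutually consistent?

Yes

The wash step starts at 13:20.
Staining starts at 13:20 − 10 min = 13:10.
That matches the stated 13:10, so the schedule is consistent.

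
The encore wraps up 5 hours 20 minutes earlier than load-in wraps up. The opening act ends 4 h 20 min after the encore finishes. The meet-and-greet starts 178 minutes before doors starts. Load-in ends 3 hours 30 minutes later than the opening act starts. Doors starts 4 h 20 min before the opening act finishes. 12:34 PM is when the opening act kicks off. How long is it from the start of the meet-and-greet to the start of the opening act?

288 minutes

Load-in ends at 12:34 PM + 210 min = 4:04 PM.
The encore ends at 4:04 PM − 320 min = 10:44 AM.
The opening act ends at 10:44 AM + 260 min = 3:04 PM.
Doors starts at 3:04 PM − 260 min = 10:44 AM.
The meet-and-greet starts at 10:44 AM − 178 min = 7:46 AM.
From 7:46 AM to 12:34 PM is 288 minutes.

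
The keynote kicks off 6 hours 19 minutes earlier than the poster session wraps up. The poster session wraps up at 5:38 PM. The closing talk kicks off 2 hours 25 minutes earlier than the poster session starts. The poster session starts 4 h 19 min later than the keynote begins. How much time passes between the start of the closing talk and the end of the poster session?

The keynote starts at 5:38 PM − 379 min = 11:19 AM.
The poster session starts at 11:19 AM + 259 min = 3:38 PM.
The closing talk starts at 3:38 PM − 145 min = 1:13 PM.
From 1:13 PM to 5:38 PM is 4 hours 25 minutes.

4 hours 25 minutes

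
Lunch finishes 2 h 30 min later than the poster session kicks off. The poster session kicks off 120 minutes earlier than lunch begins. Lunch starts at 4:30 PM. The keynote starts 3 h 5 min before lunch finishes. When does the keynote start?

The poster session starts at 4:30 PM − 120 min = 2:30 PM.
Lunch ends at 2:30 PM + 150 min = 5:00 PM.
The keynote starts at 5:00 PM − 185 min = 1:55 PM.

1:55 PM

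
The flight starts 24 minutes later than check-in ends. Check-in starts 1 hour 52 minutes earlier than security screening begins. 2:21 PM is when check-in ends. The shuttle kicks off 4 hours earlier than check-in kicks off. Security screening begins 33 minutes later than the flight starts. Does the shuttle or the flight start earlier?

the shuttle

The flight starts at 2:21 PM + 24 min = 2:45 PM.
Security screening starts at 2:45 PM + 33 min = 3:18 PM.
Check-in starts at 3:18 PM − 112 min = 1:26 PM.
The shuttle starts at 1:26 PM − 240 min = 9:26 AM.
The shuttle starts at 9:26 AM and the flight starts at 2:45 PM, so the shuttle is first.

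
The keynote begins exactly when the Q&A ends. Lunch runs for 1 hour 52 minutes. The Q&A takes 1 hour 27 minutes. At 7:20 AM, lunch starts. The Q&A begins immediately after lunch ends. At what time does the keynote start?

10:39 AM

Lunch ends at 7:20 AM + 112 min = 9:12 AM.
So the Q&A starts at 9:12 AM.
The Q&A ends at 9:12 AM + 87 min = 10:39 AM.
So the keynote starts at 10:39 AM.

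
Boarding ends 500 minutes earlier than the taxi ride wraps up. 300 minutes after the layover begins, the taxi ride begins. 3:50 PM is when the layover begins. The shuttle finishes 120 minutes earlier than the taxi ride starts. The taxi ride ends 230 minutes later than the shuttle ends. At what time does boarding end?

2:20 PM

The taxi ride starts at 3:50 PM + 300 min = 8:50 PM.
The shuttle ends at 8:50 PM − 120 min = 6:50 PM.
The taxi ride ends at 6:50 PM + 230 min = 10:40 PM.
Boarding ends at 10:40 PM − 500 min = 2:20 PM.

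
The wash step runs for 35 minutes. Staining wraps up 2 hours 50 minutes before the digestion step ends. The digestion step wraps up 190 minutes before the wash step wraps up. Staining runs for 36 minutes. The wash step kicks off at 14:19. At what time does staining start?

The wash step ends at 14:19 + 35 min = 14:54.
The digestion step ends at 14:54 − 190 min = 11:44.
Staining ends at 11:44 − 170 min = 08:54.
Staining starts at 08:54 − 36 min = 08:18.

08:18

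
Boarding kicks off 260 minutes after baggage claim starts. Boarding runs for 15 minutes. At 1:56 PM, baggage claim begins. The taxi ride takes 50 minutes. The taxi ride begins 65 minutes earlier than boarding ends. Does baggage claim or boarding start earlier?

baggage claim

Boarding starts at 1:56 PM + 260 min = 6:16 PM.
Baggage claim starts at 1:56 PM and boarding starts at 6:16 PM, so baggage claim is first.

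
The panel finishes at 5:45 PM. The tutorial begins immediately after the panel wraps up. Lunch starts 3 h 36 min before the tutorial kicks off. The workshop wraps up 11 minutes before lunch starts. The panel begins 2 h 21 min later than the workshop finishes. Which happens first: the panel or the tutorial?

The tutorial starts at 5:45 PM.
Lunch starts at 5:45 PM − 216 min = 2:09 PM.
The workshop ends at 2:09 PM − 11 min = 1:58 PM.
The panel starts at 1:58 PM + 141 min = 4:19 PM.
The panel starts at 4:19 PM and the tutorial starts at 5:45 PM, so the panel is first.

the panel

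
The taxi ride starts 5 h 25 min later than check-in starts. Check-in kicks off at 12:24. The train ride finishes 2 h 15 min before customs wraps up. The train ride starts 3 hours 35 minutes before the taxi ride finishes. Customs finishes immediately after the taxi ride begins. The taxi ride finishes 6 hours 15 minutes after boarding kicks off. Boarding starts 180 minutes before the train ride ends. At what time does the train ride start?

The taxi ride starts at 12:24 + 325 min = 17:49.
So customs ends at 17:49.
The train ride ends at 17:49 − 135 min = 15:34.
Boarding starts at 15:34 − 180 min = 12:34.
The taxi ride ends at 12:34 + 375 min = 18:49.
The train ride starts at 18:49 − 215 min = 15:14.

15:14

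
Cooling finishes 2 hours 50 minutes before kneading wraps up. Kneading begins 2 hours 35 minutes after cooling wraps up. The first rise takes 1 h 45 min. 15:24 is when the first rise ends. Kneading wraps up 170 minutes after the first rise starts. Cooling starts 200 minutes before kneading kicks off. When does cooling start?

12:54

The first rise starts at 15:24 − 105 min = 13:39.
Kneading ends at 13:39 + 170 min = 16:29.
Cooling ends at 16:29 − 170 min = 13:39.
Kneading starts at 13:39 + 155 min = 16:14.
Cooling starts at 16:14 − 200 min = 12:54.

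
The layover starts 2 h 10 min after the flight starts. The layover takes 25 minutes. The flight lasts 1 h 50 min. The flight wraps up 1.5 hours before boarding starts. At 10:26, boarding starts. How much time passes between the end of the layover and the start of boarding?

45 minutes

The flight ends at 10:26 − 90 min = 08:56.
The flight starts at 08:56 − 110 min = 07:06.
The layover starts at 07:06 + 130 min = 09:16.
The layover ends at 09:16 + 25 min = 09:41.
From 09:41 to 10:26 is 45 minutes.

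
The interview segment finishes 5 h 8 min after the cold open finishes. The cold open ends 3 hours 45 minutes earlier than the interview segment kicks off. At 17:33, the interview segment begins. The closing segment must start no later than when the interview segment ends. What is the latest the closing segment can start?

18:56

The cold open ends at 17:33 − 225 min = 13:48.
The interview segment ends at 13:48 + 308 min = 18:56.
The closing segment is bounded by the interview segment, so the latest it can start is 18:56.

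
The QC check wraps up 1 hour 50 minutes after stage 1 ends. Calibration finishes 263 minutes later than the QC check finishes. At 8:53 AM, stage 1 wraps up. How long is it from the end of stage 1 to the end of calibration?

373 minutes

The QC check ends at 8:53 AM + 110 min = 10:43 AM.
Calibration ends at 10:43 AM + 263 min = 3:06 PM.
From 8:53 AM to 3:06 PM is 373 minutes.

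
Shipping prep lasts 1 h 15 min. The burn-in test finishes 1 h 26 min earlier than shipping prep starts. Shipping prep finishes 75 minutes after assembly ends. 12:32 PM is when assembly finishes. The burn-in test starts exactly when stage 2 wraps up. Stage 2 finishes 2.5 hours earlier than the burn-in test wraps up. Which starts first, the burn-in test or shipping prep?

the burn-in test

Shipping prep ends at 12:32 PM + 75 min = 1:47 PM.
Shipping prep starts at 1:47 PM − 75 min = 12:32 PM.
The burn-in test ends at 12:32 PM − 86 min = 11:06 AM.
Stage 2 ends at 11:06 AM − 150 min = 8:36 AM.
So the burn-in test starts at 8:36 AM.
The burn-in test starts at 8:36 AM and shipping prep starts at 12:32 PM, so the burn-in test is first.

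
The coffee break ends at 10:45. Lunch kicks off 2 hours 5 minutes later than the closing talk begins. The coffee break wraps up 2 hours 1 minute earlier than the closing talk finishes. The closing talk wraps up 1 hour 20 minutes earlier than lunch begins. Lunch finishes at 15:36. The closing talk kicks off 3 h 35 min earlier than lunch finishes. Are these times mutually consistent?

The closing talk starts at 15:36 − 215 min = 12:01.
Lunch starts at 12:01 + 125 min = 14:06.
The closing talk ends at 14:06 − 80 min = 12:46.
The coffee break ends at 12:46 − 121 min = 10:45.
That matches the stated 10:45, so the schedule is consistent.

Yes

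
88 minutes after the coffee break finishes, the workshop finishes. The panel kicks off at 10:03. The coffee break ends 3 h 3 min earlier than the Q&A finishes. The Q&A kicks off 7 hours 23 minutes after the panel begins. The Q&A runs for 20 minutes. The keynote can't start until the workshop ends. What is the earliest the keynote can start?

16:11

The Q&A starts at 10:03 + 443 min = 17:26.
The Q&A ends at 17:26 + 20 min = 17:46.
The coffee break ends at 17:46 − 183 min = 14:43.
The workshop ends at 14:43 + 88 min = 16:11.
The keynote is bounded by the workshop, so the earliest it can start is 16:11.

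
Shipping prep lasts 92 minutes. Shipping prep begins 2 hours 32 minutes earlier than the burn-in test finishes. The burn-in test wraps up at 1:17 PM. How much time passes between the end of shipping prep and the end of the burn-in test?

1 hour

Shipping prep starts at 1:17 PM − 152 min = 10:45 AM.
Shipping prep ends at 10:45 AM + 92 min = 12:17 PM.
From 12:17 PM to 1:17 PM is 1 hour.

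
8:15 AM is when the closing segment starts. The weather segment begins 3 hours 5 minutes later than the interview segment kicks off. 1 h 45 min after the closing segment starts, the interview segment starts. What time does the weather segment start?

The interview segment starts at 8:15 AM + 105 min = 10:00 AM.
The weather segment starts at 10:00 AM + 185 min = 1:05 PM.

1:05 PM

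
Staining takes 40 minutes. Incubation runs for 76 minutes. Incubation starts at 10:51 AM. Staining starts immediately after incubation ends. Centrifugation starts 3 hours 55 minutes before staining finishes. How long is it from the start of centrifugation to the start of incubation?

119 minutes

Incubation ends at 10:51 AM + 76 min = 12:07 PM.
So staining starts at 12:07 PM.
Staining ends at 12:07 PM + 40 min = 12:47 PM.
Centrifugation starts at 12:47 PM − 235 min = 8:52 AM.
From 8:52 AM to 10:51 AM is 119 minutes.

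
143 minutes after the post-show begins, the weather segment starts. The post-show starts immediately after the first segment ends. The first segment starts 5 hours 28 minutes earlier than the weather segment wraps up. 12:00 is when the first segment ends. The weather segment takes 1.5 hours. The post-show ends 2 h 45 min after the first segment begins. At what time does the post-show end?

The post-show starts at 12:00.
The weather segment starts at 12:00 + 143 min = 14:23.
The weather segment ends at 14:23 + 90 min = 15:53.
The first segment starts at 15:53 − 328 min = 10:25.
The post-show ends at 10:25 + 165 min = 13:10.

13:10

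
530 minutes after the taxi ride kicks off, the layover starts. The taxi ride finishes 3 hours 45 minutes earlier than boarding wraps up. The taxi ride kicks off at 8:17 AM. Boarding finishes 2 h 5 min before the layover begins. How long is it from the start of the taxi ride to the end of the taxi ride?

The layover starts at 8:17 AM + 530 min = 5:07 PM.
Boarding ends at 5:07 PM − 125 min = 3:02 PM.
The taxi ride ends at 3:02 PM − 225 min = 11:17 AM.
From 8:17 AM to 11:17 AM is 180 minutes.

180 minutes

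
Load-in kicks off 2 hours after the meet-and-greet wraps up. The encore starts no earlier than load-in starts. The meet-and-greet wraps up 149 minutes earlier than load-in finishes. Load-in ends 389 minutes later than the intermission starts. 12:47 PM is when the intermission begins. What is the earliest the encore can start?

6:47 PM

Load-in ends at 12:47 PM + 389 min = 7:16 PM.
The meet-and-greet ends at 7:16 PM − 149 min = 4:47 PM.
Load-in starts at 4:47 PM + 120 min = 6:47 PM.
The encore is bounded by load-in, so the earliest it can start is 6:47 PM.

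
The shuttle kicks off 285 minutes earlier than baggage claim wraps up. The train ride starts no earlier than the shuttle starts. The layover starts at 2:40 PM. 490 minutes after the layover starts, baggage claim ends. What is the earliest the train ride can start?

Baggage claim ends at 2:40 PM + 490 min = 10:50 PM.
The shuttle starts at 10:50 PM − 285 min = 6:05 PM.
The train ride is bounded by the shuttle, so the earliest it can start is 6:05 PM.

6:05 PM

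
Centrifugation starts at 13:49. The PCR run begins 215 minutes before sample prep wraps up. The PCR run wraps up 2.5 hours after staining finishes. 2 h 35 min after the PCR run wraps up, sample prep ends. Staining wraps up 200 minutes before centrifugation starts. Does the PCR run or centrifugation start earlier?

the PCR run

Staining ends at 13:49 − 200 min = 10:29.
The PCR run ends at 10:29 + 150 min = 12:59.
Sample prep ends at 12:59 + 155 min = 15:34.
The PCR run starts at 15:34 − 215 min = 11:59.
The PCR run starts at 11:59 and centrifugation starts at 13:49, so the PCR run is first.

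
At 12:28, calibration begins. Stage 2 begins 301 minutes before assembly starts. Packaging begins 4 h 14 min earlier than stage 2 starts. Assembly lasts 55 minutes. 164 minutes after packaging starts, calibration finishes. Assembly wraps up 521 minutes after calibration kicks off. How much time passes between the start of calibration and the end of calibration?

Assembly ends at 12:28 + 521 min = 21:09.
Assembly starts at 21:09 − 55 min = 20:14.
Stage 2 starts at 20:14 − 301 min = 15:13.
Packaging starts at 15:13 − 254 min = 10:59.
Calibration ends at 10:59 + 164 min = 13:43.
From 12:28 to 13:43 is 1 hour 15 minutes.

1 hour 15 minutes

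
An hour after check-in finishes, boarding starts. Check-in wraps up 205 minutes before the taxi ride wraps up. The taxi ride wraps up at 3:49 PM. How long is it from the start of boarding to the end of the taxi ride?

145 minutes

Check-in ends at 3:49 PM − 205 min = 12:24 PM.
Boarding starts at 12:24 PM + 60 min = 1:24 PM.
From 1:24 PM to 3:49 PM is 145 minutes.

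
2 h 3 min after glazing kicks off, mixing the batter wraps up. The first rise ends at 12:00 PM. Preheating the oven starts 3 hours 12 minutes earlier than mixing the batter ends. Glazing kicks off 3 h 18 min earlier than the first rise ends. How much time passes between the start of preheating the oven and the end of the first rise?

4 h 27 min

Glazing starts at 12:00 PM − 198 min = 8:42 AM.
Mixing the batter ends at 8:42 AM + 123 min = 10:45 AM.
Preheating the oven starts at 10:45 AM − 192 min = 7:33 AM.
From 7:33 AM to 12:00 PM is 4 h 27 min.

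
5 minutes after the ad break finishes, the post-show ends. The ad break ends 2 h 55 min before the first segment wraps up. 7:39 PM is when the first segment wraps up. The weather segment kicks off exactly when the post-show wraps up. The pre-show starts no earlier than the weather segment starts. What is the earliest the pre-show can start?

The ad break ends at 7:39 PM − 175 min = 4:44 PM.
The post-show ends at 4:44 PM + 5 min = 4:49 PM.
So the weather segment starts at 4:49 PM.
The pre-show is bounded by the weather segment, so the earliest it can start is 4:49 PM.

4:49 PM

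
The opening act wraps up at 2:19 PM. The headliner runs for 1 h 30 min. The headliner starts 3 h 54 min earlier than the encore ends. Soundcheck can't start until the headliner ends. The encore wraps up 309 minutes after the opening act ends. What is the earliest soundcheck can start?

The encore ends at 2:19 PM + 309 min = 7:28 PM.
The headliner starts at 7:28 PM − 234 min = 3:34 PM.
The headliner ends at 3:34 PM + 90 min = 5:04 PM.
Soundcheck is bounded by the headliner, so the earliest it can start is 5:04 PM.

5:04 PM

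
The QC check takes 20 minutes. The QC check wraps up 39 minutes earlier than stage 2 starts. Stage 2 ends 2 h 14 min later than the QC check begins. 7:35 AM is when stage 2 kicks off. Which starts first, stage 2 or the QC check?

The QC check ends at 7:35 AM − 39 min = 6:56 AM.
The QC check starts at 6:56 AM − 20 min = 6:36 AM.
Stage 2 starts at 7:35 AM and the QC check starts at 6:36 AM, so the QC check is first.

the QC check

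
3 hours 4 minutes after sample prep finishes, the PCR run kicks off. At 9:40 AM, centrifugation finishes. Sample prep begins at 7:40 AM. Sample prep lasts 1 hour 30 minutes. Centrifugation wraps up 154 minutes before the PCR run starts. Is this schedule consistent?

Yes

Sample prep ends at 7:40 AM + 90 min = 9:10 AM.
The PCR run starts at 9:10 AM + 184 min = 12:14 PM.
Centrifugation ends at 12:14 PM − 154 min = 9:40 AM.
That matches the stated 9:40 AM, so the schedule is consistent.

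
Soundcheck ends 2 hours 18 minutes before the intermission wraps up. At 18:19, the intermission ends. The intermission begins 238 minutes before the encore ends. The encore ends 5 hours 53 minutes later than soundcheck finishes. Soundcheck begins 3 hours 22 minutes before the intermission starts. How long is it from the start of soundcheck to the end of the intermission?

Soundcheck ends at 18:19 − 138 min = 16:01.
The encore ends at 16:01 + 353 min = 21:54.
The intermission starts at 21:54 − 238 min = 17:56.
Soundcheck starts at 17:56 − 202 min = 14:34.
From 14:34 to 18:19 is 225 minutes.

225 minutes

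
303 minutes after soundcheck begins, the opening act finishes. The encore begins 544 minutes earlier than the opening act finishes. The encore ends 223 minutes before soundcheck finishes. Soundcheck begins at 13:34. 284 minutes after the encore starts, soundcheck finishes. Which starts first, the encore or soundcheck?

the encore

The opening act ends at 13:34 + 303 min = 18:37.
The encore starts at 18:37 − 544 min = 09:33.
The encore starts at 09:33 and soundcheck starts at 13:34, so the encore is first.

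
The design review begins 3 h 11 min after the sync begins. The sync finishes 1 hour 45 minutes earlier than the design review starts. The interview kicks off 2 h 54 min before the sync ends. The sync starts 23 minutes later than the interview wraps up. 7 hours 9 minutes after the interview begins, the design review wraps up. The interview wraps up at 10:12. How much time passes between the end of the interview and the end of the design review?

6 h 4 min

The sync starts at 10:12 + 23 min = 10:35.
The design review starts at 10:35 + 191 min = 13:46.
The sync ends at 13:46 − 105 min = 12:01.
The interview starts at 12:01 − 174 min = 09:07.
The design review ends at 09:07 + 429 min = 16:16.
From 10:12 to 16:16 is 6 h 4 min.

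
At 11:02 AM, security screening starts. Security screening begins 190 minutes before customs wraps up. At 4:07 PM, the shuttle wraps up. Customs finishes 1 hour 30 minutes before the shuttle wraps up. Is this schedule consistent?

Customs ends at 4:07 PM − 90 min = 2:37 PM.
Security screening starts at 2:37 PM − 190 min = 11:27 AM.
But security screening is also said to start at 11:02 AM — a 25-minute conflict.

No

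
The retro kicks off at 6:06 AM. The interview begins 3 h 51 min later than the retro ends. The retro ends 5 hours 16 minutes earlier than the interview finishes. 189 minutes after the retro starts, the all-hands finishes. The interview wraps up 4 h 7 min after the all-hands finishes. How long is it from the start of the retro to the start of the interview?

5 hours 51 minutes

The all-hands ends at 6:06 AM + 189 min = 9:15 AM.
The interview ends at 9:15 AM + 247 min = 1:22 PM.
The retro ends at 1:22 PM − 316 min = 8:06 AM.
The interview starts at 8:06 AM + 231 min = 11:57 AM.
From 6:06 AM to 11:57 AM is 5 hours 51 minutes.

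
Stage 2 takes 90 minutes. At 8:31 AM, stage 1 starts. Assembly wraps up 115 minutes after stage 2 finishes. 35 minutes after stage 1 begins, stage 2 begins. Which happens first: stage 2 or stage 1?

stage 1

Stage 2 starts at 8:31 AM + 35 min = 9:06 AM.
Stage 2 starts at 9:06 AM and stage 1 starts at 8:31 AM, so stage 1 is first.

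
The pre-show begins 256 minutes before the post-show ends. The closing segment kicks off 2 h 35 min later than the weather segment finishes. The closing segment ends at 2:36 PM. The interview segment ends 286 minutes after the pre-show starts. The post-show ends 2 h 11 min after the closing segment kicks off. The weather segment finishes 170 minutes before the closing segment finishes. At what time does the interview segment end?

5:02 PM

The weather segment ends at 2:36 PM − 170 min = 11:46 AM.
The closing segment starts at 11:46 AM + 155 min = 2:21 PM.
The post-show ends at 2:21 PM + 131 min = 4:32 PM.
The pre-show starts at 4:32 PM − 256 min = 12:16 PM.
The interview segment ends at 12:16 PM + 286 min = 5:02 PM.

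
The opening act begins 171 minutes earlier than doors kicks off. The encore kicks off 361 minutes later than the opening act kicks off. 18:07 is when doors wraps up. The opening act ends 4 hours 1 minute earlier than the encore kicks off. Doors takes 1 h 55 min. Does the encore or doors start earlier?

Doors starts at 18:07 − 115 min = 16:12.
The opening act starts at 16:12 − 171 min = 13:21.
The encore starts at 13:21 + 361 min = 19:22.
The encore starts at 19:22 and doors starts at 16:12, so doors is first.

doors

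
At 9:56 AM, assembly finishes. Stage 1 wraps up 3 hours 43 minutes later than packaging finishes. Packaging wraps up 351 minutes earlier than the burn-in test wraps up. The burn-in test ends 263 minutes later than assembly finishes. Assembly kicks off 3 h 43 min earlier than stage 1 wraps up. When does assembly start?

8:28 AM

The burn-in test ends at 9:56 AM + 263 min = 2:19 PM.
Packaging ends at 2:19 PM − 351 min = 8:28 AM.
Stage 1 ends at 8:28 AM + 223 min = 12:11 PM.
Assembly starts at 12:11 PM − 223 min = 8:28 AM.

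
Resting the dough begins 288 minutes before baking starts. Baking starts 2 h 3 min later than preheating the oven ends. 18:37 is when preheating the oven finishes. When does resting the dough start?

15:52

Baking starts at 18:37 + 123 min = 20:40.
Resting the dough starts at 20:40 − 288 min = 15:52.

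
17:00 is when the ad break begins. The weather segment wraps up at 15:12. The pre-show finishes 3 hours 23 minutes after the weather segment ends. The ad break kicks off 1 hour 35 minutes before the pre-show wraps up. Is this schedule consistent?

The pre-show ends at 15:12 + 203 min = 18:35.
The ad break starts at 18:35 − 95 min = 17:00.
That matches the stated 17:00, so the schedule is consistent.

Yes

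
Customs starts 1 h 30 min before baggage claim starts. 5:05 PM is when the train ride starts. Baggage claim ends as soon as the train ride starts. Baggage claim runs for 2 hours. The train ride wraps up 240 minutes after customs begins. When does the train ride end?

5:35 PM

Baggage claim ends at 5:05 PM.
Baggage claim starts at 5:05 PM − 120 min = 3:05 PM.
Customs starts at 3:05 PM − 90 min = 1:35 PM.
The train ride ends at 1:35 PM + 240 min = 5:35 PM.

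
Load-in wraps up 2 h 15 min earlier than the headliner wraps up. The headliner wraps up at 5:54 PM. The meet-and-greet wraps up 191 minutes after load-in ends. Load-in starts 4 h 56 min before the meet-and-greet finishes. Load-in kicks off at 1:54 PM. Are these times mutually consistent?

Load-in ends at 5:54 PM − 135 min = 3:39 PM.
The meet-and-greet ends at 3:39 PM + 191 min = 6:50 PM.
Load-in starts at 6:50 PM − 296 min = 1:54 PM.
That matches the stated 1:54 PM, so the schedule is consistent.

Yes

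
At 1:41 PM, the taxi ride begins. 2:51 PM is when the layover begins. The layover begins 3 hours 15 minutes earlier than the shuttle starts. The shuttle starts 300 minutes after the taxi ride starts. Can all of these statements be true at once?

No

The shuttle starts at 1:41 PM + 300 min = 6:41 PM.
The layover starts at 6:41 PM − 195 min = 3:26 PM.
But the layover is also said to start at 2:51 PM — a 35-minute conflict.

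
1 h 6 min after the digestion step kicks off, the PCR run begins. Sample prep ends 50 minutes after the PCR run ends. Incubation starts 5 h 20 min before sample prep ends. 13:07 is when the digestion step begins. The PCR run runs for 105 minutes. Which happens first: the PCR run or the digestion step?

The PCR run starts at 13:07 + 66 min = 14:13.
The PCR run starts at 14:13 and the digestion step starts at 13:07, so the digestion step is first.

the digestion step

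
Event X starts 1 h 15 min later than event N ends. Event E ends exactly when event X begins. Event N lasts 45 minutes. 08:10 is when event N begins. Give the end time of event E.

Event N ends at 08:10 + 45 min = 08:55.
Event X starts at 08:55 + 75 min = 10:10.
So event E ends at 10:10.

10:10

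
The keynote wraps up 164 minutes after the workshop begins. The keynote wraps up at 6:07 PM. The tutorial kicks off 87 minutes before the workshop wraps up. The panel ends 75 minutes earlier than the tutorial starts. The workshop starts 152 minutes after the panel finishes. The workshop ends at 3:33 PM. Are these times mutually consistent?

Yes

The tutorial starts at 3:33 PM − 87 min = 2:06 PM.
The panel ends at 2:06 PM − 75 min = 12:51 PM.
The workshop starts at 12:51 PM + 152 min = 3:23 PM.
The keynote ends at 3:23 PM + 164 min = 6:07 PM.
That matches the stated 6:07 PM, so the schedule is consistent.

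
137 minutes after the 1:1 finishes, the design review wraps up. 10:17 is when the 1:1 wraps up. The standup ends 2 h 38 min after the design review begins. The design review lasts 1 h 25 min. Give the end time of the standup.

13:47

The design review ends at 10:17 + 137 min = 12:34.
The design review starts at 12:34 − 85 min = 11:09.
The standup ends at 11:09 + 158 min = 13:47.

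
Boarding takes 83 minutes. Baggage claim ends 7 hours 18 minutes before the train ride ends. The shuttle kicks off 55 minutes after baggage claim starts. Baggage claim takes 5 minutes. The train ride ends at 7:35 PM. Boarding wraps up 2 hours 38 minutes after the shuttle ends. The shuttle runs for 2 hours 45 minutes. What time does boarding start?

5:07 PM

Baggage claim ends at 7:35 PM − 438 min = 12:17 PM.
Baggage claim starts at 12:17 PM − 5 min = 12:12 PM.
The shuttle starts at 12:12 PM + 55 min = 1:07 PM.
The shuttle ends at 1:07 PM + 165 min = 3:52 PM.
Boarding ends at 3:52 PM + 158 min = 6:30 PM.
Boarding starts at 6:30 PM − 83 min = 5:07 PM.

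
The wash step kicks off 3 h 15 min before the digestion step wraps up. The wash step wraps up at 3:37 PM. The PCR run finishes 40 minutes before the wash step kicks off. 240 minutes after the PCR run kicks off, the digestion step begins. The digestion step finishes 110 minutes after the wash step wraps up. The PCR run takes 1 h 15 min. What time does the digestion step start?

The digestion step ends at 3:37 PM + 110 min = 5:27 PM.
The wash step starts at 5:27 PM − 195 min = 2:12 PM.
The PCR run ends at 2:12 PM − 40 min = 1:32 PM.
The PCR run starts at 1:32 PM − 75 min = 12:17 PM.
The digestion step starts at 12:17 PM + 240 min = 4:17 PM.

4:17 PM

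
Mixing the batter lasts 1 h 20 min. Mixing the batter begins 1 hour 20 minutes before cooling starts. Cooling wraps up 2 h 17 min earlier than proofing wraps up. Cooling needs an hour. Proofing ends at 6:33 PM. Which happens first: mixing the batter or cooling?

Cooling ends at 6:33 PM − 137 min = 4:16 PM.
Cooling starts at 4:16 PM − 60 min = 3:16 PM.
Mixing the batter starts at 3:16 PM − 80 min = 1:56 PM.
Mixing the batter starts at 1:56 PM and cooling starts at 3:16 PM, so mixing the batter is first.

mixing the batter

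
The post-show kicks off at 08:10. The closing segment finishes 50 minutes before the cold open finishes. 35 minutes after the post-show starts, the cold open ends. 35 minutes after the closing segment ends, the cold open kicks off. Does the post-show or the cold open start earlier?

the post-show

The cold open ends at 08:10 + 35 min = 08:45.
The closing segment ends at 08:45 − 50 min = 07:55.
The cold open starts at 07:55 + 35 min = 08:30.
The post-show starts at 08:10 and the cold open starts at 08:30, so the post-show is first.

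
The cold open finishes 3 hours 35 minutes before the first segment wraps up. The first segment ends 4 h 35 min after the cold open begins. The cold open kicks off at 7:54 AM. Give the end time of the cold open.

8:54 AM

The first segment ends at 7:54 AM + 275 min = 12:29 PM.
The cold open ends at 12:29 PM − 215 min = 8:54 AM.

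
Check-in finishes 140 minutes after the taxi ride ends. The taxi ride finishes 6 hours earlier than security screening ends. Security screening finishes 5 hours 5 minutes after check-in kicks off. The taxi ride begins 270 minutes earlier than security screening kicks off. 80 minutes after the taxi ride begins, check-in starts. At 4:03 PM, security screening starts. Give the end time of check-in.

The taxi ride starts at 4:03 PM − 270 min = 11:33 AM.
Check-in starts at 11:33 AM + 80 min = 12:53 PM.
Security screening ends at 12:53 PM + 305 min = 5:58 PM.
The taxi ride ends at 5:58 PM − 360 min = 11:58 AM.
Check-in ends at 11:58 AM + 140 min = 2:18 PM.

2:18 PM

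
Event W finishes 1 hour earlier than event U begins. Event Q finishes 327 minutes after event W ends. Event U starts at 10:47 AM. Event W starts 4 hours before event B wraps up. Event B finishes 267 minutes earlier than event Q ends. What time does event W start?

Event W ends at 10:47 AM − 60 min = 9:47 AM.
Event Q ends at 9:47 AM + 327 min = 3:14 PM.
Event B ends at 3:14 PM − 267 min = 10:47 AM.
Event W starts at 10:47 AM − 240 min = 6:47 AM.

6:47 AM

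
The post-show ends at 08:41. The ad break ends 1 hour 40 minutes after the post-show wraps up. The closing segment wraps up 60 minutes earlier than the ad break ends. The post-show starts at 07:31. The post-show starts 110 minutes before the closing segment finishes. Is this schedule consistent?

Yes

The ad break ends at 08:41 + 100 min = 10:21.
The closing segment ends at 10:21 − 60 min = 09:21.
The post-show starts at 09:21 − 110 min = 07:31.
That matches the stated 07:31, so the schedule is consistent.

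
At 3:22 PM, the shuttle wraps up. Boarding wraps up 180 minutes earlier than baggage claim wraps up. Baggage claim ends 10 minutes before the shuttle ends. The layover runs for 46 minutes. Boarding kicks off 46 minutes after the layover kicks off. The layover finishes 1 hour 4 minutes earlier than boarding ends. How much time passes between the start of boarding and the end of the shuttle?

Baggage claim ends at 3:22 PM − 10 min = 3:12 PM.
Boarding ends at 3:12 PM − 180 min = 12:12 PM.
The layover ends at 12:12 PM − 64 min = 11:08 AM.
The layover starts at 11:08 AM − 46 min = 10:22 AM.
Boarding starts at 10:22 AM + 46 min = 11:08 AM.
From 11:08 AM to 3:22 PM is 4 h 14 min.

4 h 14 min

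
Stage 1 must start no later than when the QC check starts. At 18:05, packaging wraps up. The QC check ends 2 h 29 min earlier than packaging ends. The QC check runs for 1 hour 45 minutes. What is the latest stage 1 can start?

The QC check ends at 18:05 − 149 min = 15:36.
The QC check starts at 15:36 − 105 min = 13:51.
Stage 1 is bounded by the QC check, so the latest it can start is 13:51.

13:51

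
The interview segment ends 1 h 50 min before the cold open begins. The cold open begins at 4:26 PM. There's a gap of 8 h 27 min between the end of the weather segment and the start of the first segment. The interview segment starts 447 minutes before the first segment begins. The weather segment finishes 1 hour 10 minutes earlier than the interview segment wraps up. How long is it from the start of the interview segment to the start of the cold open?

The interview segment ends at 4:26 PM − 110 min = 2:36 PM.
The weather segment ends at 2:36 PM − 70 min = 1:26 PM.
The first segment starts at 1:26 PM + 507 min = 9:53 PM.
The interview segment starts at 9:53 PM − 447 min = 2:26 PM.
From 2:26 PM to 4:26 PM is 2 hours.

2 hours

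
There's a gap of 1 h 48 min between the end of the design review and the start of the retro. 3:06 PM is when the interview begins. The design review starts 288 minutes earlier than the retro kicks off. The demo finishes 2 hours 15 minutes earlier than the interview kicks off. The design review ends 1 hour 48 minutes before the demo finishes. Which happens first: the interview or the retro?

the retro

The demo ends at 3:06 PM − 135 min = 12:51 PM.
The design review ends at 12:51 PM − 108 min = 11:03 AM.
The retro starts at 11:03 AM + 108 min = 12:51 PM.
The interview starts at 3:06 PM and the retro starts at 12:51 PM, so the retro is first.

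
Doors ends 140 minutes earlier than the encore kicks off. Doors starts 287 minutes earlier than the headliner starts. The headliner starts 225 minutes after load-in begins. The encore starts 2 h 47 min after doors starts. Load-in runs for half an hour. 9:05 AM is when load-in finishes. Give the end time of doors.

8:00 AM

Load-in starts at 9:05 AM − 30 min = 8:35 AM.
The headliner starts at 8:35 AM + 225 min = 12:20 PM.
Doors starts at 12:20 PM − 287 min = 7:33 AM.
The encore starts at 7:33 AM + 167 min = 10:20 AM.
Doors ends at 10:20 AM − 140 min = 8:00 AM.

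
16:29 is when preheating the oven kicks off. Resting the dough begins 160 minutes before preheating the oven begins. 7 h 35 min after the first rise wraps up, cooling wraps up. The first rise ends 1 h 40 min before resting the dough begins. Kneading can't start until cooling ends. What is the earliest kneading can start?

Resting the dough starts at 16:29 − 160 min = 13:49.
The first rise ends at 13:49 − 100 min = 12:09.
Cooling ends at 12:09 + 455 min = 19:44.
Kneading is bounded by cooling, so the earliest it can start is 19:44.

19:44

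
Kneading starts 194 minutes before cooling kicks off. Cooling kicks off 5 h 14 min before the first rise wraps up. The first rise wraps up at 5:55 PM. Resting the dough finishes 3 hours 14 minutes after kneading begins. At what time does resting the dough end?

12:41 PM

Cooling starts at 5:55 PM − 314 min = 12:41 PM.
Kneading starts at 12:41 PM − 194 min = 9:27 AM.
Resting the dough ends at 9:27 AM + 194 min = 12:41 PM.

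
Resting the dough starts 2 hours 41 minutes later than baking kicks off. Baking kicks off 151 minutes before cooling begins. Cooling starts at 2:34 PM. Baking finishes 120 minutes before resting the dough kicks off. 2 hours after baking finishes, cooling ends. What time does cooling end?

2:44 PM

Baking starts at 2:34 PM − 151 min = 12:03 PM.
Resting the dough starts at 12:03 PM + 161 min = 2:44 PM.
Baking ends at 2:44 PM − 120 min = 12:44 PM.
Cooling ends at 12:44 PM + 120 min = 2:44 PM.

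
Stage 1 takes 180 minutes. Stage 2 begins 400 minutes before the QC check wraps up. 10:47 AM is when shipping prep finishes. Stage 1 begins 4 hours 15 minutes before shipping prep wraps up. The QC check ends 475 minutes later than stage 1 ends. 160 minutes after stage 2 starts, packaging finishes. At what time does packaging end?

1:27 PM

Stage 1 starts at 10:47 AM − 255 min = 6:32 AM.
Stage 1 ends at 6:32 AM + 180 min = 9:32 AM.
The QC check ends at 9:32 AM + 475 min = 5:27 PM.
Stage 2 starts at 5:27 PM − 400 min = 10:47 AM.
Packaging ends at 10:47 AM + 160 min = 1:27 PM.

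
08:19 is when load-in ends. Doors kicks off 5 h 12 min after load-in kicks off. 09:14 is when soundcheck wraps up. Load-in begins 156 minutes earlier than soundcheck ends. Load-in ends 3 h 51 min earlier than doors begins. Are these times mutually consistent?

Load-in starts at 09:14 − 156 min = 06:38.
Doors starts at 06:38 + 312 min = 11:50.
Load-in ends at 11:50 − 231 min = 07:59.
But load-in is also said to end at 08:19 — a 20-minute conflict.

No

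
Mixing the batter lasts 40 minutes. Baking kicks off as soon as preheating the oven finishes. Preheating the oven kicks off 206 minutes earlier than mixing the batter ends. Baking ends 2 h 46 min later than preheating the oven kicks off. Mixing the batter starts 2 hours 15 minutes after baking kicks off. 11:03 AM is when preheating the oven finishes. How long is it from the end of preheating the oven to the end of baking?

Baking starts at 11:03 AM.
Mixing the batter starts at 11:03 AM + 135 min = 1:18 PM.
Mixing the batter ends at 1:18 PM + 40 min = 1:58 PM.
Preheating the oven starts at 1:58 PM − 206 min = 10:32 AM.
Baking ends at 10:32 AM + 166 min = 1:18 PM.
From 11:03 AM to 1:18 PM is 2 h 15 min.

2 h 15 min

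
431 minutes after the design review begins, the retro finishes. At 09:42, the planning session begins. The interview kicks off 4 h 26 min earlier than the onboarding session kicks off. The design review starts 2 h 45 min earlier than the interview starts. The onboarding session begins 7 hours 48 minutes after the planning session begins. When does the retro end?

17:30

The onboarding session starts at 09:42 + 468 min = 17:30.
The interview starts at 17:30 − 266 min = 13:04.
The design review starts at 13:04 − 165 min = 10:19.
The retro ends at 10:19 + 431 min = 17:30.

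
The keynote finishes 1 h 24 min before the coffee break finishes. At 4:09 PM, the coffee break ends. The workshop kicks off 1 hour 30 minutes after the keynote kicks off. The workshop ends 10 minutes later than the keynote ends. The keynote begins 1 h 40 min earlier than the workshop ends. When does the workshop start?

The keynote ends at 4:09 PM − 84 min = 2:45 PM.
The workshop ends at 2:45 PM + 10 min = 2:55 PM.
The keynote starts at 2:55 PM − 100 min = 1:15 PM.
The workshop starts at 1:15 PM + 90 min = 2:45 PM.

2:45 PM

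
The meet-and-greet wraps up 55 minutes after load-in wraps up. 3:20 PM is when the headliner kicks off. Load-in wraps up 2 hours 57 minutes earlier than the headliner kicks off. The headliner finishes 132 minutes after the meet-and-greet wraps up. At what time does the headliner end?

3:30 PM

Load-in ends at 3:20 PM − 177 min = 12:23 PM.
The meet-and-greet ends at 12:23 PM + 55 min = 1:18 PM.
The headliner ends at 1:18 PM + 132 min = 3:30 PM.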